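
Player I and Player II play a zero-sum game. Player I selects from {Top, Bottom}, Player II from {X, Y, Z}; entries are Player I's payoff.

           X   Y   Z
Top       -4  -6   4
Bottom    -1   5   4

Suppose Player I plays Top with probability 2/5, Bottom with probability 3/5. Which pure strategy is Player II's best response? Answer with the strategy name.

X

If Player II plays X, Player I's expected payoff is (2/5)·(-4) + (3/5)·(-1) = -11/5.
If Player II plays Y, Player I's expected payoff is (2/5)·(-6) + (3/5)·5 = 3/5.
If Player II plays Z, Player I's expected payoff is (2/5)·4 + (3/5)·4 = 4.
Player II minimizes Player I's payoff; the smallest is -11/5, so the best response is X.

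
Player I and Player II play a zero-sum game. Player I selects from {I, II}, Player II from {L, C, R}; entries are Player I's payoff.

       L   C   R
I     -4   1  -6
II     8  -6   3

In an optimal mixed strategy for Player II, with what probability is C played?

9/16

Row minima: I → -6, II → -6; maximin = -6.
Column maxima: L → 8, C → 1, R → 3; minimax = 1.
-6 ≠ 1, so there is no saddle point; optimal play is mixed.
L is strictly dominated by R (it gives Player I strictly more in every row), so Player II never plays it.
On the remaining 2×2 (I, II vs C, R):
Let Player I play I with probability p. Expected payoff against C: 1p + (-6)(1−p) = 7p − 6; against R: (-6)p + 3(1−p) = −9p + 3.
Setting these equal: 7p − 6 = −9p + 3 ⇒ 16p = 9 ⇒ p = 9/16, and the value is (7)·(9/16) − 6 = -33/16.
For Player II: with q = P(C), equating I's and II's payoffs gives 7q − 6 = −9q + 3 ⇒ q = 9/16.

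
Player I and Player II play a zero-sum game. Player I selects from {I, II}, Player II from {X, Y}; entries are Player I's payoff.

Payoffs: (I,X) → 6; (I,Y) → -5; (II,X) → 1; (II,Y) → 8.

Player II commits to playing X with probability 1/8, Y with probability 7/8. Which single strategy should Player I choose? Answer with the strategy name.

II

Expected payoff of I: (1/8)·6 + (7/8)·(-5) = -29/8.
Expected payoff of II: (1/8)·1 + (7/8)·8 = 57/8.
The largest is 57/8, so Player I's best response is II.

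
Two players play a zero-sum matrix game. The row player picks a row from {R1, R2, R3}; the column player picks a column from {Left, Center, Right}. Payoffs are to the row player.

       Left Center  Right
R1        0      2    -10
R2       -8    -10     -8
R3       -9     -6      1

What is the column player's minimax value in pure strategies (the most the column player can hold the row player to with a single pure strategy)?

0

Column maxima: Left → 0, Center → 2, Right → 1.
The smallest of these is 0.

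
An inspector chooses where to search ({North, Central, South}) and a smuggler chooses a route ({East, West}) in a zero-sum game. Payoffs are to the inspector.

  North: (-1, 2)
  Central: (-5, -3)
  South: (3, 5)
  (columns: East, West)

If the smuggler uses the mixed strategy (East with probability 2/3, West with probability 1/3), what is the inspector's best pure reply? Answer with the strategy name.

Expected payoff of North: (2/3)·(-1) + (1/3)·2 = 0.
Expected payoff of Central: (2/3)·(-5) + (1/3)·(-3) = -13/3.
Expected payoff of South: (2/3)·3 + (1/3)·5 = 11/3.
The largest is 11/3, so the inspector's best response is South.

South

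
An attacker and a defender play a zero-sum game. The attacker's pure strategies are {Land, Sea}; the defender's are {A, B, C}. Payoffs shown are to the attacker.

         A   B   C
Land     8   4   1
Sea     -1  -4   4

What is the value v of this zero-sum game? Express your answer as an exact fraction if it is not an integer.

Row minima: Land → 1, Sea → -4; maximin = 1.
Column maxima: A → 8, B → 4, C → 4; minimax = 4.
1 ≠ 4, so there is no saddle point; optimal play is mixed.
A is strictly dominated by B (it gives the attacker strictly more in every row), so the defender never plays it.
On the remaining 2×2 (Land, Sea vs B, C):
Let the attacker play Land with probability p. Expected payoff against B: 4p + (-4)(1−p) = 8p − 4; against C: 1p + 4(1−p) = −3p + 4.
Setting these equal: 8p − 4 = −3p + 4 ⇒ 11p = 8 ⇒ p = 8/11, and the value is (8)·(8/11) − 4 = 20/11.
For the defender: with q = P(B), equating Land's and Sea's payoffs gives 3q + 1 = −8q + 4 ⇒ q = 3/11.

20/11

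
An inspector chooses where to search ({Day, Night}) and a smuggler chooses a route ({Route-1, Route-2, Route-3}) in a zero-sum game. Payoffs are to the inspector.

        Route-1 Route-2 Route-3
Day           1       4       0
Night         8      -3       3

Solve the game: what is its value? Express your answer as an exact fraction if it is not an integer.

Row minima: Day → 0, Night → -3; maximin = 0.
Column maxima: Route-1 → 8, Route-2 → 4, Route-3 → 3; minimax = 3.
0 ≠ 3, so there is no saddle point; optimal play is mixed.
Route-1 is strictly dominated by Route-3 (it gives the inspector strictly more in every row), so the smuggler never plays it.
On the remaining 2×2 (Day, Night vs Route-2, Route-3):
Let the inspector play Day with probability p. Expected payoff against Route-2: 4p + (-3)(1−p) = 7p − 3; against Route-3: 0p + 3(1−p) = −3p + 3.
Setting these equal: 7p − 3 = −3p + 3 ⇒ 10p = 6 ⇒ p = 3/5, and the value is (7)·(3/5) − 3 = 6/5.
For the smuggler: with q = P(Route-2), equating Day's and Night's payoffs gives 4q = −6q + 3 ⇒ q = 3/10.

6/5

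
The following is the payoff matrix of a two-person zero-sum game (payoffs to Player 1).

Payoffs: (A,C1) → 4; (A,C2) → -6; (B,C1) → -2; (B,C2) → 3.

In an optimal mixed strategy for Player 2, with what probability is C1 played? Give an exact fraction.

Row minima: A → -6, B → -2; maximin = -2.
Column maxima: C1 → 4, C2 → 3; minimax = 3.
-2 ≠ 3, so there is no saddle point; optimal play is mixed.
Let Player 1 play A with probability p. Expected payoff against C1: 4p + (-2)(1−p) = 6p − 2; against C2: (-6)p + 3(1−p) = −9p + 3.
Setting these equal: 6p − 2 = −9p + 3 ⇒ 15p = 5 ⇒ p = 1/3, and the value is (6)·(1/3) − 2 = 0.
For Player 2: with q = P(C1), equating A's and B's payoffs gives 10q − 6 = −5q + 3 ⇒ q = 3/5.

3/5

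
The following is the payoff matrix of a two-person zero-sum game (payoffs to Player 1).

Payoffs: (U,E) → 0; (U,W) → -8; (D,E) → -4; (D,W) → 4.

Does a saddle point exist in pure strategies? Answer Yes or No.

Row minima: U → -8, D → -4; maximin = -4.
Column maxima: E → 0, W → 4; minimax = 0.
-4 ≠ 0, so no pure-strategy equilibrium exists.

No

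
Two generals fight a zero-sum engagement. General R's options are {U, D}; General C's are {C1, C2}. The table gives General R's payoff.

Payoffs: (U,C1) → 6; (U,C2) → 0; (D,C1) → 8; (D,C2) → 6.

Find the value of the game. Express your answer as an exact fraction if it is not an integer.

6

Row minima: U → 0, D → 6; maximin = 6.
Column maxima: C1 → 8, C2 → 6; minimax = 6.
Since maximin = minimax = 6, there is a saddle point and the value is 6.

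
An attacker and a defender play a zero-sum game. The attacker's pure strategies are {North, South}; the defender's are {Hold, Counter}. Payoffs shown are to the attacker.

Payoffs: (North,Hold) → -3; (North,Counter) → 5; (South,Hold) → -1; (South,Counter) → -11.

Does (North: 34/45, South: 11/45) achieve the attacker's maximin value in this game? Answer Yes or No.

No

Against Hold this mix gives (34/45)·(-3) + (11/45)·(-1) = -113/45.
Against Counter this mix gives (34/45)·5 + (11/45)·(-11) = 49/45.
The defender will play Hold, holding the attacker to -113/45. Shifting weight toward the row that does better against Hold would raise this floor (the equalizing mix achieves -19/9 against both Hold and Counter), so the proposed strategy is not optimal.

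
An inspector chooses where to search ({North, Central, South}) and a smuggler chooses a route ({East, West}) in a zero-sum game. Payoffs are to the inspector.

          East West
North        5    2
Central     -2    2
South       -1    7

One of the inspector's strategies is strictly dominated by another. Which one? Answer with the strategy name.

South gives a strictly higher payoff than Central against every column: -1 > -2, 7 > 2.
So Central is strictly dominated and the inspector never plays it.

Central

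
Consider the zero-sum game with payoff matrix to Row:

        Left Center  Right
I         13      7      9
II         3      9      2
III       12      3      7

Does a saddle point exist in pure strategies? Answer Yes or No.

Row minima: I → 7, II → 2, III → 3; maximin = 7.
Column maxima: Left → 13, Center → 9, Right → 9; minimax = 9.
7 ≠ 9, so no pure-strategy equilibrium exists.

No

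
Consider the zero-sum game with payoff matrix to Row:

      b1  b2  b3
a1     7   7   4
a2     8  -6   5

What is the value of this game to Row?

Row minima: a1 → 4, a2 → -6; maximin = 4.
Column maxima: b1 → 8, b2 → 7, b3 → 5; minimax = 5.
4 ≠ 5, so there is no saddle point; optimal play is mixed.
b1 is strictly dominated by b3 (it gives Row strictly more in every row), so Column never plays it.
On the remaining 2×2 (a1, a2 vs b2, b3):
Let Row play a1 with probability p. Expected payoff against b2: 7p + (-6)(1−p) = 13p − 6; against b3: 4p + 5(1−p) = −p + 5.
Setting these equal: 13p − 6 = −p + 5 ⇒ 14p = 11 ⇒ p = 11/14, and the value is (13)·(11/14) − 6 = 59/14.
For Column: with q = P(b2), equating a1's and a2's payoffs gives 3q + 4 = −11q + 5 ⇒ q = 1/14.

59/14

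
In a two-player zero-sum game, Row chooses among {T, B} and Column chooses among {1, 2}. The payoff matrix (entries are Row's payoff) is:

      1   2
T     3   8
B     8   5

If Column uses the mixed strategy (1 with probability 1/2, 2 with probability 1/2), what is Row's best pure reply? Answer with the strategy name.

Expected payoff of T: (1/2)·3 + (1/2)·8 = 11/2.
Expected payoff of B: (1/2)·8 + (1/2)·5 = 13/2.
The largest is 13/2, so Row's best response is B.

B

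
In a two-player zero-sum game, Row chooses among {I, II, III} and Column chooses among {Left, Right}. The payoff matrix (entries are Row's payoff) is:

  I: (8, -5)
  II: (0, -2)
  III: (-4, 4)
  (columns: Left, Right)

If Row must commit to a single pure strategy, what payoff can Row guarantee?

-2

Row minima: I → -5, II → -2, III → -4.
The best of these is -2.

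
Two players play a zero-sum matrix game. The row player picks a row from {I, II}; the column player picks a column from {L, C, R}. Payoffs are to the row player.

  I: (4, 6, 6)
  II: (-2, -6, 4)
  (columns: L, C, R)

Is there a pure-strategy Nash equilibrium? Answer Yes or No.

Yes

Row minima: I → 4, II → -6; maximin = 4.
Column maxima: L → 4, C → 6, R → 6; minimax = 4.
maximin = minimax = 4, so a saddle point exists.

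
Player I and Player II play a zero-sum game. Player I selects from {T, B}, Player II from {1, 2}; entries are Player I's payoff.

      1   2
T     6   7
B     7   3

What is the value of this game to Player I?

Row minima: T → 6, B → 3; maximin = 6.
Column maxima: 1 → 7, 2 → 7; minimax = 7.
6 ≠ 7, so there is no saddle point; optimal play is mixed.
Let Player I play T with probability p. Expected payoff against 1: 6p + 7(1−p) = −p + 7; against 2: 7p + 3(1−p) = 4p + 3.
Setting these equal: −p + 7 = 4p + 3 ⇒ −5p = -4 ⇒ p = 4/5, and the value is (-1)·(4/5) + 7 = 31/5.
For Player II: with q = P(1), equating T's and B's payoffs gives −q + 7 = 4q + 3 ⇒ q = 4/5.

31/5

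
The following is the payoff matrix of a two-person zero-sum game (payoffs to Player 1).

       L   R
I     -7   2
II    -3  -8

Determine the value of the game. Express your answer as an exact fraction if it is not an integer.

-31/7

Row minima: I → -7, II → -8; maximin = -7.
Column maxima: L → -3, R → 2; minimax = -3.
-7 ≠ -3, so there is no saddle point; optimal play is mixed.
Let Player 1 play I with probability p. Expected payoff against L: (-7)p + (-3)(1−p) = −4p − 3; against R: 2p + (-8)(1−p) = 10p − 8.
Setting these equal: −4p − 3 = 10p − 8 ⇒ −14p = -5 ⇒ p = 5/14, and the value is (-4)·(5/14) − 3 = -31/7.
For Player 2: with q = P(L), equating I's and II's payoffs gives −9q + 2 = 5q − 8 ⇒ q = 5/7.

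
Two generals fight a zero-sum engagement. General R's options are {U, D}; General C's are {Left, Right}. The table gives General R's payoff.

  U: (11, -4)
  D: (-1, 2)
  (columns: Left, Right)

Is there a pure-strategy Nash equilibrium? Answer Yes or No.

No

Row minima: U → -4, D → -1; maximin = -1.
Column maxima: Left → 11, Right → 2; minimax = 2.
-1 ≠ 2, so no pure-strategy equilibrium exists.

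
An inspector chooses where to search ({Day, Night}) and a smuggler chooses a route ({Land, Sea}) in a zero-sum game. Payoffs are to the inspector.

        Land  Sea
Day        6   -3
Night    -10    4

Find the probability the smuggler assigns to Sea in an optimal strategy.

16/23

Row minima: Day → -3, Night → -10; maximin = -3.
Column maxima: Land → 6, Sea → 4; minimax = 4.
-3 ≠ 4, so there is no saddle point; optimal play is mixed.
Let the inspector play Day with probability p. Expected payoff against Land: 6p + (-10)(1−p) = 16p − 10; against Sea: (-3)p + 4(1−p) = −7p + 4.
Setting these equal: 16p − 10 = −7p + 4 ⇒ 23p = 14 ⇒ p = 14/23, and the value is (16)·(14/23) − 10 = -6/23.
For the smuggler: with q = P(Land), equating Day's and Night's payoffs gives 9q − 3 = −14q + 4 ⇒ q = 7/23.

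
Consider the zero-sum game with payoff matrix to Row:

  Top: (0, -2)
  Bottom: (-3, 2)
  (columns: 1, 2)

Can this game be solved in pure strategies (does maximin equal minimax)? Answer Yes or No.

No

Row minima: Top → -2, Bottom → -3; maximin = -2.
Column maxima: 1 → 0, 2 → 2; minimax = 0.
-2 ≠ 0, so no pure-strategy equilibrium exists.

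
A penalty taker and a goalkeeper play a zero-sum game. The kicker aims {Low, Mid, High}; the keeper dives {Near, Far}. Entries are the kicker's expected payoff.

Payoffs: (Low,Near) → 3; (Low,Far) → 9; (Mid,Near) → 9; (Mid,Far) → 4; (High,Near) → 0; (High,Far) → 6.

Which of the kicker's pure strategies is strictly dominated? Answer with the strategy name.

High

Low gives a strictly higher payoff than High against every column: 3 > 0, 9 > 6.
So High is strictly dominated and the kicker never plays it.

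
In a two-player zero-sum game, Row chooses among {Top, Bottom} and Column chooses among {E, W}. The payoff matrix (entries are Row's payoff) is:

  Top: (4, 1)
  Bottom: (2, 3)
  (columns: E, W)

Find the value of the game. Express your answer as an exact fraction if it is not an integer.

Row minima: Top → 1, Bottom → 2; maximin = 2.
Column maxima: E → 4, W → 3; minimax = 3.
2 ≠ 3, so there is no saddle point; optimal play is mixed.
Let Row play Top with probability p. Expected payoff against E: 4p + 2(1−p) = 2p + 2; against W: 1p + 3(1−p) = −2p + 3.
Setting these equal: 2p + 2 = −2p + 3 ⇒ 4p = 1 ⇒ p = 1/4, and the value is (2)·(1/4) + 2 = 5/2.
For Column: with q = P(E), equating Top's and Bottom's payoffs gives 3q + 1 = −q + 3 ⇒ q = 1/2.

5/2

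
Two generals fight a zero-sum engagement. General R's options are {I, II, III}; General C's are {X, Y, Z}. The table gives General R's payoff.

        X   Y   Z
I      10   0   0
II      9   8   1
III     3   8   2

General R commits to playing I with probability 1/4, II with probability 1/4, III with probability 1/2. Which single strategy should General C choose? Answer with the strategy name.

If General C plays X, General R's expected payoff is (1/4)·10 + (1/4)·9 + (1/2)·3 = 25/4.
If General C plays Y, General R's expected payoff is (1/4)·0 + (1/4)·8 + (1/2)·8 = 6.
If General C plays Z, General R's expected payoff is (1/4)·0 + (1/4)·1 + (1/2)·2 = 5/4.
General C minimizes General R's payoff; the smallest is 5/4, so the best response is Z.

Z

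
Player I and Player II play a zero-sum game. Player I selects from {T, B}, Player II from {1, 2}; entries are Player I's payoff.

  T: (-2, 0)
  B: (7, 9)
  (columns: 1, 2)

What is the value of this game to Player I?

7

Row minima: T → -2, B → 7; maximin = 7.
Column maxima: 1 → 7, 2 → 9; minimax = 7.
Since maximin = minimax = 7, there is a saddle point and the value is 7.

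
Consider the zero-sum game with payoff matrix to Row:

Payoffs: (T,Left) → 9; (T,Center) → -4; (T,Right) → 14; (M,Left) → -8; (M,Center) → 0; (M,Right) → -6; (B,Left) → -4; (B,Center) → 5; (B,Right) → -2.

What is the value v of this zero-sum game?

29/22

Row minima: T → -4, M → -8, B → -4; maximin = -4.
Column maxima: Left → 9, Center → 5, Right → 14; minimax = 5.
-4 ≠ 5, so there is no saddle point; optimal play is mixed.
M is strictly dominated by B, so Row never plays it.
Right is strictly dominated by Left (it gives Row strictly more in every row), so Column never plays it.
On the remaining 2×2 (T, B vs Left, Center):
Let Row play T with probability p. Expected payoff against Left: 9p + (-4)(1−p) = 13p − 4; against Center: (-4)p + 5(1−p) = −9p + 5.
Setting these equal: 13p − 4 = −9p + 5 ⇒ 22p = 9 ⇒ p = 9/22, and the value is (13)·(9/22) − 4 = 29/22.
For Column: with q = P(Left), equating T's and B's payoffs gives 13q − 4 = −9q + 5 ⇒ q = 9/22.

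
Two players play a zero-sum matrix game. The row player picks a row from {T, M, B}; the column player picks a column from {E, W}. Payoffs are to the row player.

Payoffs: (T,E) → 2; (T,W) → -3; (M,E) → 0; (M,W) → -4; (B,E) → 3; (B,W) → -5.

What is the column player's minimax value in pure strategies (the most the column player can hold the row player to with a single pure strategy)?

-3

Column maxima: E → 3, W → -3.
The smallest of these is -3.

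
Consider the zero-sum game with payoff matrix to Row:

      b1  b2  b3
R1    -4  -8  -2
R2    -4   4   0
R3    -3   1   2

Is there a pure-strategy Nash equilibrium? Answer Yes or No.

Row minima: R1 → -8, R2 → -4, R3 → -3; maximin = -3.
Column maxima: b1 → -3, b2 → 4, b3 → 2; minimax = -3.
maximin = minimax = -3, so a saddle point exists.

Yes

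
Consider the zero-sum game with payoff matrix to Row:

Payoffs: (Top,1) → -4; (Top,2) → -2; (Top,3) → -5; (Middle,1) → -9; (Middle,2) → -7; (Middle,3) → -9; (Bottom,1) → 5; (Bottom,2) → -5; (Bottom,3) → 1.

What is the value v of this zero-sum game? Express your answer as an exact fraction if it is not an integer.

-3

Row minima: Top → -5, Middle → -9, Bottom → -5; maximin = -5.
Column maxima: 1 → 5, 2 → -2, 3 → 1; minimax = -2.
-5 ≠ -2, so there is no saddle point; optimal play is mixed.
Middle is strictly dominated by Top, so Row never plays it.
With Middle eliminated, 1 is strictly dominated by 3 (it gives Row strictly more in every remaining row), so Column never plays it.
On the remaining 2×2 (Top, Bottom vs 2, 3):
Let Row play Top with probability p. Expected payoff against 2: (-2)p + (-5)(1−p) = 3p − 5; against 3: (-5)p + 1(1−p) = −6p + 1.
Setting these equal: 3p − 5 = −6p + 1 ⇒ 9p = 6 ⇒ p = 2/3, and the value is (3)·(2/3) − 5 = -3.
For Column: with q = P(2), equating Top's and Bottom's payoffs gives 3q − 5 = −6q + 1 ⇒ q = 2/3.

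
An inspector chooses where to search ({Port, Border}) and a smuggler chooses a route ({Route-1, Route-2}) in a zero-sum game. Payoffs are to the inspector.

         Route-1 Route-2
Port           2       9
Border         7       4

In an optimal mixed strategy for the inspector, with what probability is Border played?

Row minima: Port → 2, Border → 4; maximin = 4.
Column maxima: Route-1 → 7, Route-2 → 9; minimax = 7.
4 ≠ 7, so there is no saddle point; optimal play is mixed.
Let the inspector play Port with probability p. Expected payoff against Route-1: 2p + 7(1−p) = −5p + 7; against Route-2: 9p + 4(1−p) = 5p + 4.
Setting these equal: −5p + 7 = 5p + 4 ⇒ −10p = -3 ⇒ p = 3/10, and the value is (-5)·(3/10) + 7 = 11/2.
For the smuggler: with q = P(Route-1), equating Port's and Border's payoffs gives −7q + 9 = 3q + 4 ⇒ q = 1/2.

7/10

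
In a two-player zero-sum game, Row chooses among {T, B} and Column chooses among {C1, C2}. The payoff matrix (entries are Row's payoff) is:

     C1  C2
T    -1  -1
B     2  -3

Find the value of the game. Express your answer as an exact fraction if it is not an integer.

-1

Row minima: T → -1, B → -3; maximin = -1.
Column maxima: C1 → 2, C2 → -1; minimax = -1.
Since maximin = minimax = -1, there is a saddle point and the value is -1.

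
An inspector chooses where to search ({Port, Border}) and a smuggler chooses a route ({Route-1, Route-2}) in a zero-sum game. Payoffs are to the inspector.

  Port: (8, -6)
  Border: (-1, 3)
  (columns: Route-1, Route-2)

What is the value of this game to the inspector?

Row minima: Port → -6, Border → -1; maximin = -1.
Column maxima: Route-1 → 8, Route-2 → 3; minimax = 3.
-1 ≠ 3, so there is no saddle point; optimal play is mixed.
Let the inspector play Port with probability p. Expected payoff against Route-1: 8p + (-1)(1−p) = 9p − 1; against Route-2: (-6)p + 3(1−p) = −9p + 3.
Setting these equal: 9p − 1 = −9p + 3 ⇒ 18p = 4 ⇒ p = 2/9, and the value is (9)·(2/9) − 1 = 1.
For the smuggler: with q = P(Route-1), equating Port's and Border's payoffs gives 14q − 6 = −4q + 3 ⇒ q = 1/2.

1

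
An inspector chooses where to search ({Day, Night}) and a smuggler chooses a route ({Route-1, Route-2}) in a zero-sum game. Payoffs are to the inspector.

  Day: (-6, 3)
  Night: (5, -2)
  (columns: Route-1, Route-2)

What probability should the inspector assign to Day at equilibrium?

7/16

Row minima: Day → -6, Night → -2; maximin = -2.
Column maxima: Route-1 → 5, Route-2 → 3; minimax = 3.
-2 ≠ 3, so there is no saddle point; optimal play is mixed.
Let the inspector play Day with probability p. Expected payoff against Route-1: (-6)p + 5(1−p) = −11p + 5; against Route-2: 3p + (-2)(1−p) = 5p − 2.
Setting these equal: −11p + 5 = 5p − 2 ⇒ −16p = -7 ⇒ p = 7/16, and the value is (-11)·(7/16) + 5 = 3/16.
For the smuggler: with q = P(Route-1), equating Day's and Night's payoffs gives −9q + 3 = 7q − 2 ⇒ q = 5/16.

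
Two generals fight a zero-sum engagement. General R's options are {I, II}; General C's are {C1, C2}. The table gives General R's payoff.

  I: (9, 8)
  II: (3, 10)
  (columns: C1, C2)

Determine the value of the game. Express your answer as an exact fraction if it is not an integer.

Row minima: I → 8, II → 3; maximin = 8.
Column maxima: C1 → 9, C2 → 10; minimax = 9.
8 ≠ 9, so there is no saddle point; optimal play is mixed.
Let General R play I with probability p. Expected payoff against C1: 9p + 3(1−p) = 6p + 3; against C2: 8p + 10(1−p) = −2p + 10.
Setting these equal: 6p + 3 = −2p + 10 ⇒ 8p = 7 ⇒ p = 7/8, and the value is (6)·(7/8) + 3 = 33/4.
For General C: with q = P(C1), equating I's and II's payoffs gives q + 8 = −7q + 10 ⇒ q = 1/4.

33/4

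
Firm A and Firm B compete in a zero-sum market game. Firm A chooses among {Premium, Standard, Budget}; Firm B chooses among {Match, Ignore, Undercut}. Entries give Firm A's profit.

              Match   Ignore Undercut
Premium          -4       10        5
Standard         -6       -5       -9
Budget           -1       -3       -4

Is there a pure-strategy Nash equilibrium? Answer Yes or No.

Row minima: Premium → -4, Standard → -9, Budget → -4; maximin = -4.
Column maxima: Match → -1, Ignore → 10, Undercut → 5; minimax = -1.
-4 ≠ -1, so no pure-strategy equilibrium exists.

No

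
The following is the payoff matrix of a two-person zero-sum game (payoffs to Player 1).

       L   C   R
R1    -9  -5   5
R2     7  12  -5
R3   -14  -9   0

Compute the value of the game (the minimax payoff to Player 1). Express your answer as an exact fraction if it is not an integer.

-5/13

Row minima: R1 → -9, R2 → -5, R3 → -14; maximin = -5.
Column maxima: L → 7, C → 12, R → 5; minimax = 5.
-5 ≠ 5, so there is no saddle point; optimal play is mixed.
R3 is strictly dominated by R1, so Player 1 never plays it.
C is strictly dominated by L (it gives Player 1 strictly more in every row), so Player 2 never plays it.
On the remaining 2×2 (R1, R2 vs L, R):
Let Player 1 play R1 with probability p. Expected payoff against L: (-9)p + 7(1−p) = −16p + 7; against R: 5p + (-5)(1−p) = 10p − 5.
Setting these equal: −16p + 7 = 10p − 5 ⇒ −26p = -12 ⇒ p = 6/13, and the value is (-16)·(6/13) + 7 = -5/13.
For Player 2: with q = P(L), equating R1's and R2's payoffs gives −14q + 5 = 12q − 5 ⇒ q = 5/13.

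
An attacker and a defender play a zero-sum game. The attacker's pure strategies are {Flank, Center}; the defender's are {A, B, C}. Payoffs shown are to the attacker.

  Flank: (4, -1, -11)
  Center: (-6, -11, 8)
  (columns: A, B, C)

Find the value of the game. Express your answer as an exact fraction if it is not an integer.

-129/29

Row minima: Flank → -11, Center → -11; maximin = -11.
Column maxima: A → 4, B → -1, C → 8; minimax = -1.
-11 ≠ -1, so there is no saddle point; optimal play is mixed.
A is strictly dominated by B (it gives the attacker strictly more in every row), so the defender never plays it.
On the remaining 2×2 (Flank, Center vs B, C):
Let the attacker play Flank with probability p. Expected payoff against B: (-1)p + (-11)(1−p) = 10p − 11; against C: (-11)p + 8(1−p) = −19p + 8.
Setting these equal: 10p − 11 = −19p + 8 ⇒ 29p = 19 ⇒ p = 19/29, and the value is (10)·(19/29) − 11 = -129/29.
For the defender: with q = P(B), equating Flank's and Center's payoffs gives 10q − 11 = −19q + 8 ⇒ q = 19/29.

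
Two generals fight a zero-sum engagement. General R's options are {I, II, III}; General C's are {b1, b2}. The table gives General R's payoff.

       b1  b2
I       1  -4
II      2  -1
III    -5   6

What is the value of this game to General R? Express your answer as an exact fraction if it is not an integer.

Row minima: I → -4, II → -1, III → -5; maximin = -1.
Column maxima: b1 → 2, b2 → 6; minimax = 2.
-1 ≠ 2, so there is no saddle point; optimal play is mixed.
I is strictly dominated by II, so General R never plays it.
On the remaining 2×2 (II, III vs b1, b2):
Let General R play II with probability p. Expected payoff against b1: 2p + (-5)(1−p) = 7p − 5; against b2: (-1)p + 6(1−p) = −7p + 6.
Setting these equal: 7p − 5 = −7p + 6 ⇒ 14p = 11 ⇒ p = 11/14, and the value is (7)·(11/14) − 5 = 1/2.
For General C: with q = P(b1), equating II's and III's payoffs gives 3q − 1 = −11q + 6 ⇒ q = 1/2.

1/2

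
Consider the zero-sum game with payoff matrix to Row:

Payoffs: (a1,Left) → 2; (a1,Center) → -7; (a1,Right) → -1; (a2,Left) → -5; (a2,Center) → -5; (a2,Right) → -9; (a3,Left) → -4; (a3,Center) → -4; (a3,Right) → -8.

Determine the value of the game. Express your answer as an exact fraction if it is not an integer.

Row minima: a1 → -7, a2 → -9, a3 → -8; maximin = -7.
Column maxima: Left → 2, Center → -4, Right → -1; minimax = -4.
-7 ≠ -4, so there is no saddle point; optimal play is mixed.
a2 is strictly dominated by a3, so Row never plays it.
Left is strictly dominated by Right (it gives Row strictly more in every row), so Column never plays it.
On the remaining 2×2 (a1, a3 vs Center, Right):
Let Row play a1 with probability p. Expected payoff against Center: (-7)p + (-4)(1−p) = −3p − 4; against Right: (-1)p + (-8)(1−p) = 7p − 8.
Setting these equal: −3p − 4 = 7p − 8 ⇒ −10p = -4 ⇒ p = 2/5, and the value is (-3)·(2/5) − 4 = -26/5.
For Column: with q = P(Center), equating a1's and a3's payoffs gives −6q − 1 = 4q − 8 ⇒ q = 7/10.

-26/5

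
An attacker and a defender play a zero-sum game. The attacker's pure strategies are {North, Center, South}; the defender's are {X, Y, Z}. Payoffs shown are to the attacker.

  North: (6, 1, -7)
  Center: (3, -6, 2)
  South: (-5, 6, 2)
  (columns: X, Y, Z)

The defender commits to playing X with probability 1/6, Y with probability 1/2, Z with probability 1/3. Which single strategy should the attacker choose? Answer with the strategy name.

South

Expected payoff of North: (1/6)·6 + (1/2)·1 + (1/3)·(-7) = -5/6.
Expected payoff of Center: (1/6)·3 + (1/2)·(-6) + (1/3)·2 = -11/6.
Expected payoff of South: (1/6)·(-5) + (1/2)·6 + (1/3)·2 = 17/6.
The largest is 17/6, so the attacker's best response is South.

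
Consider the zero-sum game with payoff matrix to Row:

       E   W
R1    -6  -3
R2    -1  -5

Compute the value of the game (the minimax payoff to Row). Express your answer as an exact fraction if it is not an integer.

Row minima: R1 → -6, R2 → -5; maximin = -5.
Column maxima: E → -1, W → -3; minimax = -3.
-5 ≠ -3, so there is no saddle point; optimal play is mixed.
Let Row play R1 with probability p. Expected payoff against E: (-6)p + (-1)(1−p) = −5p − 1; against W: (-3)p + (-5)(1−p) = 2p − 5.
Setting these equal: −5p − 1 = 2p − 5 ⇒ −7p = -4 ⇒ p = 4/7, and the value is (-5)·(4/7) − 1 = -27/7.
For Column: with q = P(E), equating R1's and R2's payoffs gives −3q − 3 = 4q − 5 ⇒ q = 2/7.

-27/7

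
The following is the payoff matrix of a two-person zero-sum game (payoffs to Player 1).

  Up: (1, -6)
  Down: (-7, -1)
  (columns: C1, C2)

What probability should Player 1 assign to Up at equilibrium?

6/13

Row minima: Up → -6, Down → -7; maximin = -6.
Column maxima: C1 → 1, C2 → -1; minimax = -1.
-6 ≠ -1, so there is no saddle point; optimal play is mixed.
Let Player 1 play Up with probability p. Expected payoff against C1: 1p + (-7)(1−p) = 8p − 7; against C2: (-6)p + (-1)(1−p) = −5p − 1.
Setting these equal: 8p − 7 = −5p − 1 ⇒ 13p = 6 ⇒ p = 6/13, and the value is (8)·(6/13) − 7 = -43/13.
For Player 2: with q = P(C1), equating Up's and Down's payoffs gives 7q − 6 = −6q − 1 ⇒ q = 5/13.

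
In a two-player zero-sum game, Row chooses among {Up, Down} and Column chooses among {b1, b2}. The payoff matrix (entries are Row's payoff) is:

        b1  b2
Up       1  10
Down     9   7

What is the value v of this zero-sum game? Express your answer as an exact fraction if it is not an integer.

83/11

Row minima: Up → 1, Down → 7; maximin = 7.
Column maxima: b1 → 9, b2 → 10; minimax = 9.
7 ≠ 9, so there is no saddle point; optimal play is mixed.
Let Row play Up with probability p. Expected payoff against b1: 1p + 9(1−p) = −8p + 9; against b2: 10p + 7(1−p) = 3p + 7.
Setting these equal: −8p + 9 = 3p + 7 ⇒ −11p = -2 ⇒ p = 2/11, and the value is (-8)·(2/11) + 9 = 83/11.
For Column: with q = P(b1), equating Up's and Down's payoffs gives −9q + 10 = 2q + 7 ⇒ q = 3/11.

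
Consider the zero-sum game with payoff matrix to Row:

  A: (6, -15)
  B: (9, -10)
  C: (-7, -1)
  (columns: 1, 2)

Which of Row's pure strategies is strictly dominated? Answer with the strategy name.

A

B gives a strictly higher payoff than A against every column: 9 > 6, -10 > -15.
So A is strictly dominated and Row never plays it.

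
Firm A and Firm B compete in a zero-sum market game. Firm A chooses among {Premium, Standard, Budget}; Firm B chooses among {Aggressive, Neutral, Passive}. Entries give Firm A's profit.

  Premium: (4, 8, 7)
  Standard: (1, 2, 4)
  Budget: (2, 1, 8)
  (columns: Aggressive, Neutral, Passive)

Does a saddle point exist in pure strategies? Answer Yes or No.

Row minima: Premium → 4, Standard → 1, Budget → 1; maximin = 4.
Column maxima: Aggressive → 4, Neutral → 8, Passive → 8; minimax = 4.
maximin = minimax = 4, so a saddle point exists.

Yes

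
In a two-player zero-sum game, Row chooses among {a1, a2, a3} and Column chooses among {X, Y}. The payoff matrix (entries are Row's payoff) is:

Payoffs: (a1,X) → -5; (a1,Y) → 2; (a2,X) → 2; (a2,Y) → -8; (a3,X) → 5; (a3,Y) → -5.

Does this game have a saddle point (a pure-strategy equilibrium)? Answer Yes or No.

No

Row minima: a1 → -5, a2 → -8, a3 → -5; maximin = -5.
Column maxima: X → 5, Y → 2; minimax = 2.
-5 ≠ 2, so no pure-strategy equilibrium exists.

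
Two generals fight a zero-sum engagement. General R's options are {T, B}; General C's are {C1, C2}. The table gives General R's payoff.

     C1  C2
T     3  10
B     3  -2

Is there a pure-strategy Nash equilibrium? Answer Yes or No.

Yes

Row minima: T → 3, B → -2; maximin = 3.
Column maxima: C1 → 3, C2 → 10; minimax = 3.
maximin = minimax = 3, so a saddle point exists.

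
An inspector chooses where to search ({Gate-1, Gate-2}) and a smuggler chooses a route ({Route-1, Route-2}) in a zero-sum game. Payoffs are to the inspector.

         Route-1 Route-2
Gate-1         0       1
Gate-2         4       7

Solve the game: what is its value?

Row minima: Gate-1 → 0, Gate-2 → 4; maximin = 4.
Column maxima: Route-1 → 4, Route-2 → 7; minimax = 4.
Since maximin = minimax = 4, there is a saddle point and the value is 4.

4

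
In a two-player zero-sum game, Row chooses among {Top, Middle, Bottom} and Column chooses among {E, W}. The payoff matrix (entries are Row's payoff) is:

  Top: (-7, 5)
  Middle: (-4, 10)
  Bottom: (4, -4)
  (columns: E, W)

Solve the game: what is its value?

12/11

Row minima: Top → -7, Middle → -4, Bottom → -4; maximin = -4.
Column maxima: E → 4, W → 10; minimax = 4.
-4 ≠ 4, so there is no saddle point; optimal play is mixed.
Top is strictly dominated by Middle, so Row never plays it.
On the remaining 2×2 (Middle, Bottom vs E, W):
Let Row play Middle with probability p. Expected payoff against E: (-4)p + 4(1−p) = −8p + 4; against W: 10p + (-4)(1−p) = 14p − 4.
Setting these equal: −8p + 4 = 14p − 4 ⇒ −22p = -8 ⇒ p = 4/11, and the value is (-8)·(4/11) + 4 = 12/11.
For Column: with q = P(E), equating Middle's and Bottom's payoffs gives −14q + 10 = 8q − 4 ⇒ q = 7/11.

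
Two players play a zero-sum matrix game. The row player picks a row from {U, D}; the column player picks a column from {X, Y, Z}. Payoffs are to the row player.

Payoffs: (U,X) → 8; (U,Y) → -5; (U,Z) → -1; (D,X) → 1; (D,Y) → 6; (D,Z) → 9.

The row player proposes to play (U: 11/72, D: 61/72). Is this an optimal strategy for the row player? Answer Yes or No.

No

Against X this mix gives (11/72)·8 + (61/72)·1 = 149/72.
Against Y this mix gives (11/72)·(-5) + (61/72)·6 = 311/72.
Against Z this mix gives (11/72)·(-1) + (61/72)·9 = 269/36.
The column player will play X, holding the row player to 149/72. Shifting weight toward the row that does better against X would raise this floor (the equalizing mix achieves 53/18 against both X and Y), so the proposed strategy is not optimal.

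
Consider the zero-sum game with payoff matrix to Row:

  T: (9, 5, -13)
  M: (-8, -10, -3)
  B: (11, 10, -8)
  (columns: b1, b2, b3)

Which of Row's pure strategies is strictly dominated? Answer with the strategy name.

B gives a strictly higher payoff than T against every column: 11 > 9, 10 > 5, -8 > -13.
So T is strictly dominated and Row never plays it.

T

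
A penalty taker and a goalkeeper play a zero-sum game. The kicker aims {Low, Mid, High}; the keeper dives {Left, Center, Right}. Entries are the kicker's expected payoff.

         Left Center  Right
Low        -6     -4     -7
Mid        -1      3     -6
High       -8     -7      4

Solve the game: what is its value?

-52/17

Row minima: Low → -7, Mid → -6, High → -8; maximin = -6.
Column maxima: Left → -1, Center → 3, Right → 4; minimax = -1.
-6 ≠ -1, so there is no saddle point; optimal play is mixed.
Low is strictly dominated by Mid, so the kicker never plays it.
Center is strictly dominated by Left (it gives the kicker strictly more in every row), so the keeper never plays it.
On the remaining 2×2 (Mid, High vs Left, Right):
Let the kicker play Mid with probability p. Expected payoff against Left: (-1)p + (-8)(1−p) = 7p − 8; against Right: (-6)p + 4(1−p) = −10p + 4.
Setting these equal: 7p − 8 = −10p + 4 ⇒ 17p = 12 ⇒ p = 12/17, and the value is (7)·(12/17) − 8 = -52/17.
For the keeper: with q = P(Left), equating Mid's and High's payoffs gives 5q − 6 = −12q + 4 ⇒ q = 10/17.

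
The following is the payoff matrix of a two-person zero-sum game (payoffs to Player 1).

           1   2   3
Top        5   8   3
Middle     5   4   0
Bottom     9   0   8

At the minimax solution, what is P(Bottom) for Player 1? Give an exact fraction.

5/13

Row minima: Top → 3, Middle → 0, Bottom → 0; maximin = 3.
Column maxima: 1 → 9, 2 → 8, 3 → 8; minimax = 8.
3 ≠ 8, so there is no saddle point; optimal play is mixed.
1 is strictly dominated by 3 (it gives Player 1 strictly more in every row), so Player 2 never plays it.
With 1 eliminated, Middle is strictly dominated by Top (Top gives Player 1 strictly more in every remaining column), so Player 1 never plays it.
On the remaining 2×2 (Top, Bottom vs 2, 3):
Let Player 1 play Top with probability p. Expected payoff against 2: 8p + 0(1−p) = 8p; against 3: 3p + 8(1−p) = −5p + 8.
Setting these equal: 8p = −5p + 8 ⇒ 13p = 8 ⇒ p = 8/13, and the value is (8)·(8/13) = 64/13.
For Player 2: with q = P(2), equating Top's and Bottom's payoffs gives 5q + 3 = −8q + 8 ⇒ q = 5/13.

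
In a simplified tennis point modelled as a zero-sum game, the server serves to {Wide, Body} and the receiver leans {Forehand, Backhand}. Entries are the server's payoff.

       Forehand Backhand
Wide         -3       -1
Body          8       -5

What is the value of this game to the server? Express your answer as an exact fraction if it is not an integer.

Row minima: Wide → -3, Body → -5; maximin = -3.
Column maxima: Forehand → 8, Backhand → -1; minimax = -1.
-3 ≠ -1, so there is no saddle point; optimal play is mixed.
Let the server play Wide with probability p. Expected payoff against Forehand: (-3)p + 8(1−p) = −11p + 8; against Backhand: (-1)p + (-5)(1−p) = 4p − 5.
Setting these equal: −11p + 8 = 4p − 5 ⇒ −15p = -13 ⇒ p = 13/15, and the value is (-11)·(13/15) + 8 = -23/15.
For the receiver: with q = P(Forehand), equating Wide's and Body's payoffs gives −2q − 1 = 13q − 5 ⇒ q = 4/15.

-23/15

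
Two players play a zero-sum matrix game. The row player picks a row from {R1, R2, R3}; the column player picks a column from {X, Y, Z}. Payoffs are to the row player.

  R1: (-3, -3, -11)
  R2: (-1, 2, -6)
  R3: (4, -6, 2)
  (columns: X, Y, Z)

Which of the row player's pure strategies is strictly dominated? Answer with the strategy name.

R2 gives a strictly higher payoff than R1 against every column: -1 > -3, 2 > -3, -6 > -11.
So R1 is strictly dominated and the row player never plays it.

R1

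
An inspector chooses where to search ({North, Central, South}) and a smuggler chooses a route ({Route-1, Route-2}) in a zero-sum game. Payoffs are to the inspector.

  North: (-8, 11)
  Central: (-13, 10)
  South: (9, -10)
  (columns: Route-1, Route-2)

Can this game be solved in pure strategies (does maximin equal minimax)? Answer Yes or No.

No

Row minima: North → -8, Central → -13, South → -10; maximin = -8.
Column maxima: Route-1 → 9, Route-2 → 11; minimax = 9.
-8 ≠ 9, so no pure-strategy equilibrium exists.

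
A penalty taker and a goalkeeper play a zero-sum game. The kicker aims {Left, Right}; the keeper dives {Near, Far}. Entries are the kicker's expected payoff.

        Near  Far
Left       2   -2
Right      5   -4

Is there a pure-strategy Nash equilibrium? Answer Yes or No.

Row minima: Left → -2, Right → -4; maximin = -2.
Column maxima: Near → 5, Far → -2; minimax = -2.
maximin = minimax = -2, so a saddle point exists.

Yes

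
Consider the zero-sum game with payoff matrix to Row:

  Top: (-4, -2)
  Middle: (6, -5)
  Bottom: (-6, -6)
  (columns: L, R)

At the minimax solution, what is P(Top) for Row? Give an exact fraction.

11/13

Row minima: Top → -4, Middle → -5, Bottom → -6; maximin = -4.
Column maxima: L → 6, R → -2; minimax = -2.
-4 ≠ -2, so there is no saddle point; optimal play is mixed.
Bottom is strictly dominated by Top, so Row never plays it.
On the remaining 2×2 (Top, Middle vs L, R):
Let Row play Top with probability p. Expected payoff against L: (-4)p + 6(1−p) = −10p + 6; against R: (-2)p + (-5)(1−p) = 3p − 5.
Setting these equal: −10p + 6 = 3p − 5 ⇒ −13p = -11 ⇒ p = 11/13, and the value is (-10)·(11/13) + 6 = -32/13.
For Column: with q = P(L), equating Top's and Middle's payoffs gives −2q − 2 = 11q − 5 ⇒ q = 3/13.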